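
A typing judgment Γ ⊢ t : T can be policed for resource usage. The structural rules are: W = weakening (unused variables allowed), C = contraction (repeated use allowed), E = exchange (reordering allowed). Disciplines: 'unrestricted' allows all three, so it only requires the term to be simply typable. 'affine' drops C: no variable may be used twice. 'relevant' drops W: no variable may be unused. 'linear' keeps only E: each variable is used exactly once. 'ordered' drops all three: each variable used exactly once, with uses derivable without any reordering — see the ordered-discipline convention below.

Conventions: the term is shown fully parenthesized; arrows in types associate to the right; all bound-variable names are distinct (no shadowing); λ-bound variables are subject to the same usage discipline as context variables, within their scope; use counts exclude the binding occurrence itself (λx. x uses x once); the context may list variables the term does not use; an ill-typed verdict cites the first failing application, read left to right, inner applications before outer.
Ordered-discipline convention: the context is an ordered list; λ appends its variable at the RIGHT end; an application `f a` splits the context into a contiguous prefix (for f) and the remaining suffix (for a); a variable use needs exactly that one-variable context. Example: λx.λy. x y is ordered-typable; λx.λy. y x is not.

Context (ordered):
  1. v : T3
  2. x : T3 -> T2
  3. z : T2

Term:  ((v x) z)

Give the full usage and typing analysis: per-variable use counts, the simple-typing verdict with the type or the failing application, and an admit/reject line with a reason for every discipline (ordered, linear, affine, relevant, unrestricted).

counts: v: 1, x: 1, z: 1
left-to-right use order: v, x, z
typing: ill-typed: can't apply a value of type T3
ordered: ✗ — fails simple typing
linear: ✗ — a type mismatch blocks all five
affine: ✗ — the type mismatch rejects it
relevant: ✗ — not simply typable
unrestricted: ✗ — fails simple typing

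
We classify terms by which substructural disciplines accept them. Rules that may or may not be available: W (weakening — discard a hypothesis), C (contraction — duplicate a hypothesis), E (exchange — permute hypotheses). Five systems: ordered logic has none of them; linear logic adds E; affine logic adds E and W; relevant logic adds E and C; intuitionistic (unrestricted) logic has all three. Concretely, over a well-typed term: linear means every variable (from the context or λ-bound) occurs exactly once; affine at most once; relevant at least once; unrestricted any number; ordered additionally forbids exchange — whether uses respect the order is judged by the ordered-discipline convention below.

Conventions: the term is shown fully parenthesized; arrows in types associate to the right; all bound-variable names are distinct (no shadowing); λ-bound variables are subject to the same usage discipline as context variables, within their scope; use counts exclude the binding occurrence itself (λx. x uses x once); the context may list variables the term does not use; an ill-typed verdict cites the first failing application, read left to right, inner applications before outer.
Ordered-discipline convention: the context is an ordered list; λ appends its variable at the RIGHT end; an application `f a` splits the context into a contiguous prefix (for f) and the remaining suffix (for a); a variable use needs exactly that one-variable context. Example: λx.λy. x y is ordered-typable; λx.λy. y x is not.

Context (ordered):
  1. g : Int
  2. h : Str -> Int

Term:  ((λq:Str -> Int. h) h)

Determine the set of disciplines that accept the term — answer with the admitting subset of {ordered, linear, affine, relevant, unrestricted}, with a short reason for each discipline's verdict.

admitted in: unrestricted
variable uses: g ×0; h ×2; q [bound] ×0
use order (left to right): h, h
typing: the term checks, with type Str -> Int
ordered: ✗ — needs contraction — h ×2; g, q left unused
linear: ✗ — needs contraction — h ×2; g, q left unused
affine: ✗ — needs contraction — h ×2
relevant: ✗ — g, q left unused
unrestricted: ✓ — well-typed at Str -> Int; no restrictions here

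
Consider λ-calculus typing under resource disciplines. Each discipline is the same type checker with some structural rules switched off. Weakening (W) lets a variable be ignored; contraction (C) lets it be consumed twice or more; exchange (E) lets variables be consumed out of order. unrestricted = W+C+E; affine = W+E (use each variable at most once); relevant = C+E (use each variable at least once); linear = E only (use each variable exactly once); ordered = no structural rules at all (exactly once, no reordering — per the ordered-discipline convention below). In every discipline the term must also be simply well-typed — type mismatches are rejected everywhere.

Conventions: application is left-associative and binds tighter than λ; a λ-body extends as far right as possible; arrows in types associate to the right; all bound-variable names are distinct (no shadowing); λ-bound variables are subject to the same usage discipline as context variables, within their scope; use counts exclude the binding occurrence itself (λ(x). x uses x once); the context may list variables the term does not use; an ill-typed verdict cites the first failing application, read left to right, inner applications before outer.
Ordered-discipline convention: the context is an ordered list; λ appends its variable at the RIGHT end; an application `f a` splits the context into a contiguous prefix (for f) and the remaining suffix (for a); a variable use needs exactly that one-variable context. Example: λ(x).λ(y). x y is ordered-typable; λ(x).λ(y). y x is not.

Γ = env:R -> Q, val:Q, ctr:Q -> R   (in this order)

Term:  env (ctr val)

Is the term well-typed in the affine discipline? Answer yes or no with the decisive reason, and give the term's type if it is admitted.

yes — no duplicate uses among env, val, ctr; term : Q
counts: env: 1, val: 1, ctr: 1
uses in reading order: env, ctr, val
typing: ✓ — Q
across the five disciplines: ordered ✗ · linear ✓ · affine ✓ · relevant ✓ · unrestricted ✓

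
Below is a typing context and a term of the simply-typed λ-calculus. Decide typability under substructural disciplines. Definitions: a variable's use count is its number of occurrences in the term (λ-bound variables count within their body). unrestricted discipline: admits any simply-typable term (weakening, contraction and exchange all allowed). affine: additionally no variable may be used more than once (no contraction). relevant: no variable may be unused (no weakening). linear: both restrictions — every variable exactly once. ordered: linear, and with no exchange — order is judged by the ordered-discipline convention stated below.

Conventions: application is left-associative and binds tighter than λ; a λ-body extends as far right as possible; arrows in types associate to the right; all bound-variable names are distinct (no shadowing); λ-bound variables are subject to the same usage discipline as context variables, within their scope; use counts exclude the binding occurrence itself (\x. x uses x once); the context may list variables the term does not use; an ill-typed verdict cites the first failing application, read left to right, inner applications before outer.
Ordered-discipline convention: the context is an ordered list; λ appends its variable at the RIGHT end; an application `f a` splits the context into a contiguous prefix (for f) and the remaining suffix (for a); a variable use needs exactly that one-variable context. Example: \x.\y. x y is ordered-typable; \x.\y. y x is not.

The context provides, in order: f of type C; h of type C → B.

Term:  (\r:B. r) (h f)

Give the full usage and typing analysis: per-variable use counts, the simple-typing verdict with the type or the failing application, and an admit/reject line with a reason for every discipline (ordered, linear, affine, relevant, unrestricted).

use counts: f=1, h=1, r [bound]=1
uses in reading order: r, h, f
typing: well-typed — term : B
ordered: ✗ — use order r, h, f needs exchange
linear: ✓ — single use per variable (f, h, r)
affine: ✓ — no duplicate uses among f, h, r
relevant: ✓ — f, h, r: all used, weakening unneeded
unrestricted: ✓ — well-typed at B; no restrictions here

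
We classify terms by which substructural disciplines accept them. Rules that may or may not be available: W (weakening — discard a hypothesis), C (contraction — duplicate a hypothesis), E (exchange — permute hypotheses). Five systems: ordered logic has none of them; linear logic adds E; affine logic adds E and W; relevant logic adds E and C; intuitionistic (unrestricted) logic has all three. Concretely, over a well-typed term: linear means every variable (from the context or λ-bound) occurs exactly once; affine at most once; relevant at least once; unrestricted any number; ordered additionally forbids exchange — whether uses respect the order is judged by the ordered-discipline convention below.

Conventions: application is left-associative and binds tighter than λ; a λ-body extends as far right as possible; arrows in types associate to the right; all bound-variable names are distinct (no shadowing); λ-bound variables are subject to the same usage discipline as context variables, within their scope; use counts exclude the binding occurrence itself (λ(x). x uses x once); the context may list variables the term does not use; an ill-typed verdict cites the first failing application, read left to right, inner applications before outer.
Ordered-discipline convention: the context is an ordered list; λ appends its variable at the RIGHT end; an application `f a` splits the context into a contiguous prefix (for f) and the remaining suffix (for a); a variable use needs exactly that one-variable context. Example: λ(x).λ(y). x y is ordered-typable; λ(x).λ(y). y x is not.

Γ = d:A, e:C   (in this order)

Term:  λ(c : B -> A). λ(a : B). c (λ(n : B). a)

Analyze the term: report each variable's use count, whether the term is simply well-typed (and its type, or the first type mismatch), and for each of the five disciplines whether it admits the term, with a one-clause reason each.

usage: d: 0×; e: 0×; c (bound): 1×; a (bound): 1×; n (bound): 0×
use order (left to right): c, a
typing: ill-typed: argument of type B -> B where B is required
ordered ✗ (fails simple typing)
linear ✗ (a type mismatch blocks all five)
affine ✗ (the type mismatch rejects it)
relevant ✗ (not simply typable)
unrestricted ✗ (fails simple typing)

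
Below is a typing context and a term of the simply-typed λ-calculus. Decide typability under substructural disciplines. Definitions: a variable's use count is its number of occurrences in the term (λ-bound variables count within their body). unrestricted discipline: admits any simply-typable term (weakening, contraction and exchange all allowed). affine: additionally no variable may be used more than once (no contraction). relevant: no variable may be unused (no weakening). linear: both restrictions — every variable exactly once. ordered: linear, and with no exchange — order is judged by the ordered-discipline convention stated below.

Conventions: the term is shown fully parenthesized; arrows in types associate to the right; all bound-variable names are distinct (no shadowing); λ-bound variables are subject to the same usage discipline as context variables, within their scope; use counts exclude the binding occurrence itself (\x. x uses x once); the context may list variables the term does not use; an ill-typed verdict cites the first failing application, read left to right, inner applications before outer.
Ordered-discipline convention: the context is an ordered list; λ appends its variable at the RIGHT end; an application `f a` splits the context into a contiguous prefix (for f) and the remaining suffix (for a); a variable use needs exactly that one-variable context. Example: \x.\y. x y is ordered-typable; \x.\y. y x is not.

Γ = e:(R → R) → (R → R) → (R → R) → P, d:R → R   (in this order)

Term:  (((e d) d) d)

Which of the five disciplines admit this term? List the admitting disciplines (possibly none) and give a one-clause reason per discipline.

accepted by: relevant, unrestricted
counts: e: 1, d: 3
left-to-right use order: e, d, d, d
typing: ✓ — P
ordered: ✗ — uses contraction: d ×3
linear: ✗ — uses contraction: d ×3
affine: ✗ — uses contraction: d ×3
relevant: ✓ — every one of e, d appears
unrestricted: ✓ — typability at P is all that's needed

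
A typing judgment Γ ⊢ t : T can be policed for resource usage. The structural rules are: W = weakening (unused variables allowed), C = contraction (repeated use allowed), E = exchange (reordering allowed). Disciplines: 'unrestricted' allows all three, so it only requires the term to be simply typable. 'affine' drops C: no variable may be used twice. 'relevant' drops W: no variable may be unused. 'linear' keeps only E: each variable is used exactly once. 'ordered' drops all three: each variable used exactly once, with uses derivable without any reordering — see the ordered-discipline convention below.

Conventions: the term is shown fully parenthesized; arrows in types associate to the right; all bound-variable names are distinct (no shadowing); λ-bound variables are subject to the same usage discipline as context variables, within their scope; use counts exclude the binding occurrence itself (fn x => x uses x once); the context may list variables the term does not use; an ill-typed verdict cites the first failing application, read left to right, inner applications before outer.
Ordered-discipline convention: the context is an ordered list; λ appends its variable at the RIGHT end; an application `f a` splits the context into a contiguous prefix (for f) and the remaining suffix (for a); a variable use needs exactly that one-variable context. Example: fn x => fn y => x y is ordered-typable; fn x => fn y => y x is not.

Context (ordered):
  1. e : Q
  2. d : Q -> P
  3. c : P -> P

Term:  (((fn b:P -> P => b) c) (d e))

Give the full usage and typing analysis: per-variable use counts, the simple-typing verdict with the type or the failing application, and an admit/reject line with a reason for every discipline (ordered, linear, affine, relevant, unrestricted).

counts: e=1, d=1, c=1, b (λ-bound)=1
use order (left to right): b, c, d, e
typing: well-typed — term : P
ordered: ✗, use order b, c, d, e needs exchange
linear: ✓, exactly-once usage across e, d, c, b
affine: ✓, e, d, c, b: no repeats, contraction unneeded
relevant: ✓, none of e, d, c, b goes unused
unrestricted: ✓, simply typable at P; W, C, E all held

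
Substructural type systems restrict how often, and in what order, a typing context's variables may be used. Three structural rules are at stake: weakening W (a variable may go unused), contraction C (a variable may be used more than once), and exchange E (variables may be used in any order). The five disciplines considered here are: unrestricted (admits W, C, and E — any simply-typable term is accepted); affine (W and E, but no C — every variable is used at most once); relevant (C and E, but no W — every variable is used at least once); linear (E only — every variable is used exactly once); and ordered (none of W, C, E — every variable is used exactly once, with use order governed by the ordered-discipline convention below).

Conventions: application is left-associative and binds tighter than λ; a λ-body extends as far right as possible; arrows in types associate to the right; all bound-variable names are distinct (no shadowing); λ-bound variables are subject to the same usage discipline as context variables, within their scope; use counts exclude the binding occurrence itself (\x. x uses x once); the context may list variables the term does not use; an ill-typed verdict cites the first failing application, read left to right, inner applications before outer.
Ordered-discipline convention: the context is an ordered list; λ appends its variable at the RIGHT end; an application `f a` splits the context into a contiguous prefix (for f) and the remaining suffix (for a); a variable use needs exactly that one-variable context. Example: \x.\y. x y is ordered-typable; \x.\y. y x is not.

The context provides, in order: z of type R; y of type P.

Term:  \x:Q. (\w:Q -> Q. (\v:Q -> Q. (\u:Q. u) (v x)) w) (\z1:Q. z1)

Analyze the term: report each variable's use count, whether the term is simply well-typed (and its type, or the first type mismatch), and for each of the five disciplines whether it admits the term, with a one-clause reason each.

variable uses: z ×0; y ×0; x (bound) ×1; w (bound) ×1; v (bound) ×1; u (bound) ×1; z1 (bound) ×1
order of uses: u, v, x, w, z1
typing: well-typed — term : Q -> Q
ordered: ✗ — z, y never used (weakening)
linear: ✗ — z, y never used (weakening)
affine: ✓ — at most one use each (z, y, x, w, v, u, z1)
relevant: ✗ — z, y never used (weakening)
unrestricted: ✓ — typability at Q -> Q is all that's needed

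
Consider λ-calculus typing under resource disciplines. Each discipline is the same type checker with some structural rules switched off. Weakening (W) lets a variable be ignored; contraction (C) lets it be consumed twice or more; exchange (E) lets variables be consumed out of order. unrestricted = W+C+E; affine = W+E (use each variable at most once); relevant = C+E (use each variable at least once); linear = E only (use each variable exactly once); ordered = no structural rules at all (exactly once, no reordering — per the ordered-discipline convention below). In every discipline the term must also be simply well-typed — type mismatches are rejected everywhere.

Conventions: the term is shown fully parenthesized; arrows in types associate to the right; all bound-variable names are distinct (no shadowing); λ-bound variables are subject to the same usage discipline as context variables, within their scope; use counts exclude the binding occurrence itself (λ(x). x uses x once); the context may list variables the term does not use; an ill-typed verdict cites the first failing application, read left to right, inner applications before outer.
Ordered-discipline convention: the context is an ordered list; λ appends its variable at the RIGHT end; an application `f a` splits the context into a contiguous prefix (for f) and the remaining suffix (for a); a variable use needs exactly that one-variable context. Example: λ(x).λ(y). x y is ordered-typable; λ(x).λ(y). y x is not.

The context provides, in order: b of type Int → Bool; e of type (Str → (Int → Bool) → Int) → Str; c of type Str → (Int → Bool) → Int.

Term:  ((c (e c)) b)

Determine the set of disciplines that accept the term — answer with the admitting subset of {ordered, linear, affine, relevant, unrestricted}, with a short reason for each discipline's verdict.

admitted by: relevant, unrestricted
counts: b ×1; e ×1; c ×2
order of uses: c, e, c, b
typing: ✓ — Int
ordered ✗ (needs contraction — c ×2)
linear ✗ (needs contraction — c ×2)
affine ✗ (needs contraction — c ×2)
relevant ✓ (b, e, c: all used, weakening unneeded)
unrestricted ✓ (typability at Int is all that's needed)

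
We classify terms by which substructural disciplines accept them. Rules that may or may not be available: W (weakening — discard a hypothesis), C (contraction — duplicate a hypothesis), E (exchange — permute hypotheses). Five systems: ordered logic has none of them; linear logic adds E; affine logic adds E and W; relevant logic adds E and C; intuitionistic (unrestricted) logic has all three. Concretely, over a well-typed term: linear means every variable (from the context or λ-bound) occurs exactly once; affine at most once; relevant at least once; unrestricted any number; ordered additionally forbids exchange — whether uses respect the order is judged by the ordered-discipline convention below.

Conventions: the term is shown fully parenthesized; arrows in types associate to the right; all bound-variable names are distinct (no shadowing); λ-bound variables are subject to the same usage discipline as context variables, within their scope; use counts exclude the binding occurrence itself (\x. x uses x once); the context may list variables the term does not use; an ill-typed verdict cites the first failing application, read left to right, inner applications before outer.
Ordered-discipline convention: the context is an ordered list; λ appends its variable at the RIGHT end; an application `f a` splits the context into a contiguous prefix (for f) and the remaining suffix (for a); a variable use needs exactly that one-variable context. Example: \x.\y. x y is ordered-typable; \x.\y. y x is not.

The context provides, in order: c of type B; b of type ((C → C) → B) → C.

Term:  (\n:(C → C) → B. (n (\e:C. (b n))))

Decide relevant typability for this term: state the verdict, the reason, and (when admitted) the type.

no — needs weakening: c, e unused
use counts: c ×0, b ×1, n (λ-bound) ×2, e (λ-bound) ×0
left-to-right use order: n, b, n
typing: the term checks, with type ((C → C) → B) → B
per-discipline verdicts: ordered ✗ · linear ✗ · affine ✗ · relevant ✗ · unrestricted ✓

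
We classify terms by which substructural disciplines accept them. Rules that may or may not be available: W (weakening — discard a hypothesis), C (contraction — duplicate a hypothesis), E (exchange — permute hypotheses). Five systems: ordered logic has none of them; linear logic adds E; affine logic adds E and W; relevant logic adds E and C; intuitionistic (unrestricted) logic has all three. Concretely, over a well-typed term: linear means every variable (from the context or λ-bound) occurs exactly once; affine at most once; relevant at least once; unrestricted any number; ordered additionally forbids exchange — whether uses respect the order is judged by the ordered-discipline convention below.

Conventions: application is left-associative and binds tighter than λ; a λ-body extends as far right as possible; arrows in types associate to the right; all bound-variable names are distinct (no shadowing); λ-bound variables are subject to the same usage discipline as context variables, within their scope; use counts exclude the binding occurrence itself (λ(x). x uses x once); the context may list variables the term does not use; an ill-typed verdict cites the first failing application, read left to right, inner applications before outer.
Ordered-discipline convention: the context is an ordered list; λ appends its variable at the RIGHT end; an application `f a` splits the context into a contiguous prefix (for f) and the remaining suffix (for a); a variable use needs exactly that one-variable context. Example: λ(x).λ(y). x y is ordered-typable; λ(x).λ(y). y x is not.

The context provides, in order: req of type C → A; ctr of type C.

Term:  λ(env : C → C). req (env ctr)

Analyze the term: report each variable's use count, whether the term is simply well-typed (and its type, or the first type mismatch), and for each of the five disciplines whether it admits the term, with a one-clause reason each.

use counts: req: 1×, ctr: 1×, env (bound): 1×
uses in reading order: req, env, ctr
typing: the term checks, with type (C → C) → A
ordered ✗ (no ordered split (uses run req, env, ctr))
linear ✓ (req, ctr, env: one use apiece)
affine ✓ (req, ctr, env: no repeats, contraction unneeded)
relevant ✓ (none of req, ctr, env goes unused)
unrestricted ✓ (well-typed at (C → C) → A; no restrictions here)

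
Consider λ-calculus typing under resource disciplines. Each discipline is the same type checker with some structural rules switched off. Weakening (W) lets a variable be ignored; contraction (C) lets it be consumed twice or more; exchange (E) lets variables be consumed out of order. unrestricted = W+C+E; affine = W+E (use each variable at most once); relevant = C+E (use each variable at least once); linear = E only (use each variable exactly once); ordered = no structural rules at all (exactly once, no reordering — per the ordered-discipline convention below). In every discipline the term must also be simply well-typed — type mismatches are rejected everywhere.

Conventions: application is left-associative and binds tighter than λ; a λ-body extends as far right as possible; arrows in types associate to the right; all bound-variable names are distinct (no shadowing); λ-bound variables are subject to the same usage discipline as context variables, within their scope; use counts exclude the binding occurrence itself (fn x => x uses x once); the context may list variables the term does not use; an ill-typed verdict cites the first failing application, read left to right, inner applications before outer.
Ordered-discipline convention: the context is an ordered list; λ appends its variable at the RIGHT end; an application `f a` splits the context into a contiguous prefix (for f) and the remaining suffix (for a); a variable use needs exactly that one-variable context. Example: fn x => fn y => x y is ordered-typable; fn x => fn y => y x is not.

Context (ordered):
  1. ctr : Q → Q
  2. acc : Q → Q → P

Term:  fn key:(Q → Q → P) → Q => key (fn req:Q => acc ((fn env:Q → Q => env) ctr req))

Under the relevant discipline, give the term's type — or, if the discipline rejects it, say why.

term : ((Q → Q → P) → Q) → Q
counts: ctr=1; acc=1; key (λ-bound)=1; req (λ-bound)=1; env (λ-bound)=1
order of uses: key, acc, env, ctr, req
typing: ✓ — ((Q → Q → P) → Q) → Q
all disciplines: ordered ✗ · linear ✓ · affine ✓ · relevant ✓ · unrestricted ✓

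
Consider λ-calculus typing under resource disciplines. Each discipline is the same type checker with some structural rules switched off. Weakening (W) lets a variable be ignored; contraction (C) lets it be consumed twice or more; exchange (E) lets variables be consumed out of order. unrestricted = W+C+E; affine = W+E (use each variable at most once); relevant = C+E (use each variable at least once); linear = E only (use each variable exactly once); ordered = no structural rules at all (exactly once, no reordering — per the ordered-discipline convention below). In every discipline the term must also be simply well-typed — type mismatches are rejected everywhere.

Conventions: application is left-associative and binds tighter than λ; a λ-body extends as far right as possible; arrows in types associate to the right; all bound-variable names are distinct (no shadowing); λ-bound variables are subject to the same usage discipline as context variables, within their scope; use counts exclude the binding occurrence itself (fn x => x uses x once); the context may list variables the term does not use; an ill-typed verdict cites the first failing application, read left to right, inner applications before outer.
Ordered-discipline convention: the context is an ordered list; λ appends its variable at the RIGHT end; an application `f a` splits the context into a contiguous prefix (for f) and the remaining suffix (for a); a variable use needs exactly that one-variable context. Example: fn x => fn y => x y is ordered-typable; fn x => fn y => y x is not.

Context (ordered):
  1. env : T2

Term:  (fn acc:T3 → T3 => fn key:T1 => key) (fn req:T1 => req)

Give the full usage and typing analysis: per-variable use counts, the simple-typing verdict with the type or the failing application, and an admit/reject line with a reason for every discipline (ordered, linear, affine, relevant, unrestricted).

variable uses: env ×0; acc [bound] ×0; key [bound] ×1; req [bound] ×1
use order (left to right): key, req
typing: ill-typed: argument of type T1 → T1 where T3 → T3 is required
ordered ✗ (not simply typable)
linear ✗ (fails simple typing)
affine ✗ (a type mismatch blocks all five)
relevant ✗ (the type mismatch rejects it)
unrestricted ✗ (not simply typable)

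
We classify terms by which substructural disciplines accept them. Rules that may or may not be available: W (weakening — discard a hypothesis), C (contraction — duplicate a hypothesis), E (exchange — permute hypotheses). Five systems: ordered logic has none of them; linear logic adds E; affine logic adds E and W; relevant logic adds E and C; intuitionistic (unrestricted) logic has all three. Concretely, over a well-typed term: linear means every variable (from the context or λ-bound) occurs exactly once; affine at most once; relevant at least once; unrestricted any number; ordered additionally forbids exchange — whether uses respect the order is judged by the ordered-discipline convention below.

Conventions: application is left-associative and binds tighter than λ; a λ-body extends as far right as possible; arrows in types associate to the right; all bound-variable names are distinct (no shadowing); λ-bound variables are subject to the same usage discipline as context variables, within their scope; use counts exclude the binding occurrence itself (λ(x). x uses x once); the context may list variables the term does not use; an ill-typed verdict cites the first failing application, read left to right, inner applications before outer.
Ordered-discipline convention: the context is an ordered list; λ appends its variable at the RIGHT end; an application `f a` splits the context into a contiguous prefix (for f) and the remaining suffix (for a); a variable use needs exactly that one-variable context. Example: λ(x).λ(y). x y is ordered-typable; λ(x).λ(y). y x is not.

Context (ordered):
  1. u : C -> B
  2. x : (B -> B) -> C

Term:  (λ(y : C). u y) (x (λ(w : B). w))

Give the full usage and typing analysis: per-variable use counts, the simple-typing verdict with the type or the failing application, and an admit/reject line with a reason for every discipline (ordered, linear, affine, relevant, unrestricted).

variable uses: u: 1, x: 1, y [bound]: 1, w [bound]: 1
order of uses: u, y, x, w
typing: ✓ — B
ordered ✓ (single-use (u, x, y, w), ordered derivation ok)
linear ✓ (each of u, x, y, w used exactly once)
affine ✓ (at most one use each (u, x, y, w))
relevant ✓ (every one of u, x, y, w appears)
unrestricted ✓ (type-checks (B) and nothing is barred)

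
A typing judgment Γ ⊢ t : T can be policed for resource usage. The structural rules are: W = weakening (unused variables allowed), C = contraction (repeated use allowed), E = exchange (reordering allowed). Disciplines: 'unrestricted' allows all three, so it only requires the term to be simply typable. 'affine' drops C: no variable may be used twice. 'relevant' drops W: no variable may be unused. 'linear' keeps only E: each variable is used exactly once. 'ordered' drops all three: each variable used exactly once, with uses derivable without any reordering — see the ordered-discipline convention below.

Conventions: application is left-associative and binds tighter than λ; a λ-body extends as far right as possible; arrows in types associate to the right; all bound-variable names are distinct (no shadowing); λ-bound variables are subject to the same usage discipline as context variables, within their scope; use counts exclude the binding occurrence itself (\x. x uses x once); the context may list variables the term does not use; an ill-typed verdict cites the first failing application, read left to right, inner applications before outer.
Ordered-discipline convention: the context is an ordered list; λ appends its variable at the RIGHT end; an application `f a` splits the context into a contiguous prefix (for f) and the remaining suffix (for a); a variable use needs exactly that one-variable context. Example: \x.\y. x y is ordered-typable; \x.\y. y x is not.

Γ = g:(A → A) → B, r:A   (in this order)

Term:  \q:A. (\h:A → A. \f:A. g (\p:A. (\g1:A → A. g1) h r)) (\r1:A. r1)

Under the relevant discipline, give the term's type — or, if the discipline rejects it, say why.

not well-typed under relevant — q, f, p never used (weakening)
usage: g: 1, r: 1, q [bound]: 0, h [bound]: 1, f [bound]: 0, p [bound]: 0, g1 [bound]: 1, r1 [bound]: 1
use order (left to right): g, g1, h, r, r1
typing: well-typed at A → A → B
per-discipline verdicts: ordered ✗; linear ✗; affine ✓; relevant ✗; unrestricted ✓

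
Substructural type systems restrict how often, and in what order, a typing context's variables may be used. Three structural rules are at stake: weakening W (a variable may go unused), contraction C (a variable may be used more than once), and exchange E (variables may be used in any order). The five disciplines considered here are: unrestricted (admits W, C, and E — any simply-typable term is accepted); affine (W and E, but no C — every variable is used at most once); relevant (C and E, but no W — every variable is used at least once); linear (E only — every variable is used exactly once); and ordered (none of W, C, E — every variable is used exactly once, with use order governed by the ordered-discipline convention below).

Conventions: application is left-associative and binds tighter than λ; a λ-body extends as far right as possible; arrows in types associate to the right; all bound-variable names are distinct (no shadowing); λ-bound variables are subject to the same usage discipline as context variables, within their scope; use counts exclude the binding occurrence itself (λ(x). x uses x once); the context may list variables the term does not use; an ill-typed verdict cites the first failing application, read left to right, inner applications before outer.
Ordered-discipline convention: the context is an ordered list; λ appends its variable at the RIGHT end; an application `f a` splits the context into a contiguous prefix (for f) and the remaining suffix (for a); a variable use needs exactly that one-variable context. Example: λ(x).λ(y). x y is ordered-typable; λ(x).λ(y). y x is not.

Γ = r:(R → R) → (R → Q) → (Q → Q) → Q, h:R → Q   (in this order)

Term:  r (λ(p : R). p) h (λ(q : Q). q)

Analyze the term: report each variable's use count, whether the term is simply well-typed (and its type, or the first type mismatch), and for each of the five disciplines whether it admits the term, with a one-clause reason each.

variable uses: r: 1; h: 1; p (bound): 1; q (bound): 1
uses in reading order: r, p, h, q
typing: well-typed at Q
ordered: ✓ — one use each (r, h, p, q); ordered split holds
linear: ✓ — each of r, h, p, q used exactly once
affine: ✓ — none of r, h, p, q used more than once
relevant: ✓ — every one of r, h, p, q appears
unrestricted: ✓ — simply typable at Q; W, C, E all held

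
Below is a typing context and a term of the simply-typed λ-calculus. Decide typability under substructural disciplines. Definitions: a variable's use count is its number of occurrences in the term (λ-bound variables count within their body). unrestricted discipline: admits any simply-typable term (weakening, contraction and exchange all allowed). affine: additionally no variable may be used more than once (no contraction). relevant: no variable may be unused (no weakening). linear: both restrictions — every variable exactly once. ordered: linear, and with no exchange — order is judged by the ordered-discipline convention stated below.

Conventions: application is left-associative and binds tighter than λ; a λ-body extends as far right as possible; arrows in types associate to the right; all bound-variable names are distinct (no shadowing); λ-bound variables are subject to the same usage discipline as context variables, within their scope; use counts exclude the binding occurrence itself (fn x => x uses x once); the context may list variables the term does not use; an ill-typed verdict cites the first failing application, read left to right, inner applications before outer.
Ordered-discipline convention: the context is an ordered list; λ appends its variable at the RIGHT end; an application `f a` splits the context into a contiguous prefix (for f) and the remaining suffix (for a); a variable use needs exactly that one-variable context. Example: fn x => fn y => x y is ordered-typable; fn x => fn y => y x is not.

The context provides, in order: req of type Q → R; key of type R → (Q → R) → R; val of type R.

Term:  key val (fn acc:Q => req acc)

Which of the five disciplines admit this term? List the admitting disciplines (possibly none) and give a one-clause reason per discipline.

accepted by: linear, affine, relevant, unrestricted
variable uses: req: 1; key: 1; val: 1; acc [bound]: 1
use order (left to right): key, val, req, acc
typing: ✓ — R
ordered: ✗ — no ordered split (uses run key, val, req, acc)
linear: ✓ — single use per variable (req, key, val, acc)
affine: ✓ — no duplicate uses among req, key, val, acc
relevant: ✓ — req, key, val, acc: all used, weakening unneeded
unrestricted: ✓ — type-checks (R) and nothing is barred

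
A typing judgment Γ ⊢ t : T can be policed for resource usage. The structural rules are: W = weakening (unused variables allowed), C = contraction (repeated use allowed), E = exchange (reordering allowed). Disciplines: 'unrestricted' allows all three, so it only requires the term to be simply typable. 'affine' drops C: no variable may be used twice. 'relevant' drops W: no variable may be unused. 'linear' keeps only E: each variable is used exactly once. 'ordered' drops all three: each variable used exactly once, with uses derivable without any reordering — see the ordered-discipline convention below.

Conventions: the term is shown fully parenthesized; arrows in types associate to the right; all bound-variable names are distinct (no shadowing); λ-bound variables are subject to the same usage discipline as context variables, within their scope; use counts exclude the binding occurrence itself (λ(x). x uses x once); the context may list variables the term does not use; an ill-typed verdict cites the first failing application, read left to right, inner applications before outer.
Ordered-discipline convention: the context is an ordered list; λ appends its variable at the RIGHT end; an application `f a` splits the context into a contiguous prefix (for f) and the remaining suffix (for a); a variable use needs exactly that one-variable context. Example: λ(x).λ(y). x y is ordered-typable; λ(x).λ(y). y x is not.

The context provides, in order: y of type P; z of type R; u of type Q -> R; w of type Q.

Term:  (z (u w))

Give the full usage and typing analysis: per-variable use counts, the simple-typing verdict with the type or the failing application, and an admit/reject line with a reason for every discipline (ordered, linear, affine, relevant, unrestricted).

variable uses: y: 0; z: 1; u: 1; w: 1
uses in reading order: z, u, w
typing: ill-typed: non-arrow in function slot: R
ordered: ✗ — a type mismatch blocks all five
linear: ✗ — the type mismatch rejects it
affine: ✗ — not simply typable
relevant: ✗ — fails simple typing
unrestricted: ✗ — a type mismatch blocks all five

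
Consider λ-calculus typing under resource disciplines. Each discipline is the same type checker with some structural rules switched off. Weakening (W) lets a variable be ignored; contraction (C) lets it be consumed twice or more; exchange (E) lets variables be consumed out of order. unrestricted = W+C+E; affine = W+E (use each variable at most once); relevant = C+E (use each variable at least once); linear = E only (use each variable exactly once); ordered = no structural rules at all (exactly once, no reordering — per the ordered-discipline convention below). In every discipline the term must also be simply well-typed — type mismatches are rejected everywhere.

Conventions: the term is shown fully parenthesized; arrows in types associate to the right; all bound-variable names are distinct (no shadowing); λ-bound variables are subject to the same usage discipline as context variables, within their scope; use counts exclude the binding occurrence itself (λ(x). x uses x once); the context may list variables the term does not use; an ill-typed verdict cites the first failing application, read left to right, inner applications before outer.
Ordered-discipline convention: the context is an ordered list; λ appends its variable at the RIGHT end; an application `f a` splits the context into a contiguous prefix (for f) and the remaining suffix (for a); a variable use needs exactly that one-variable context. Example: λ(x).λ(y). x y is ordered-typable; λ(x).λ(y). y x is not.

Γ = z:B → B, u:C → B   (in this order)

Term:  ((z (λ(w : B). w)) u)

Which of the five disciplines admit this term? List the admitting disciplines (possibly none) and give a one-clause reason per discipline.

accepted by: none
variable uses: z: 1; u: 1; w (λ-bound): 1
use order (left to right): z, w, u
typing: ill-typed: argument of type B → B where B is required
ordered ✗ (fails simple typing)
linear ✗ (a type mismatch blocks all five)
affine ✗ (the type mismatch rejects it)
relevant ✗ (not simply typable)
unrestricted ✗ (fails simple typing)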